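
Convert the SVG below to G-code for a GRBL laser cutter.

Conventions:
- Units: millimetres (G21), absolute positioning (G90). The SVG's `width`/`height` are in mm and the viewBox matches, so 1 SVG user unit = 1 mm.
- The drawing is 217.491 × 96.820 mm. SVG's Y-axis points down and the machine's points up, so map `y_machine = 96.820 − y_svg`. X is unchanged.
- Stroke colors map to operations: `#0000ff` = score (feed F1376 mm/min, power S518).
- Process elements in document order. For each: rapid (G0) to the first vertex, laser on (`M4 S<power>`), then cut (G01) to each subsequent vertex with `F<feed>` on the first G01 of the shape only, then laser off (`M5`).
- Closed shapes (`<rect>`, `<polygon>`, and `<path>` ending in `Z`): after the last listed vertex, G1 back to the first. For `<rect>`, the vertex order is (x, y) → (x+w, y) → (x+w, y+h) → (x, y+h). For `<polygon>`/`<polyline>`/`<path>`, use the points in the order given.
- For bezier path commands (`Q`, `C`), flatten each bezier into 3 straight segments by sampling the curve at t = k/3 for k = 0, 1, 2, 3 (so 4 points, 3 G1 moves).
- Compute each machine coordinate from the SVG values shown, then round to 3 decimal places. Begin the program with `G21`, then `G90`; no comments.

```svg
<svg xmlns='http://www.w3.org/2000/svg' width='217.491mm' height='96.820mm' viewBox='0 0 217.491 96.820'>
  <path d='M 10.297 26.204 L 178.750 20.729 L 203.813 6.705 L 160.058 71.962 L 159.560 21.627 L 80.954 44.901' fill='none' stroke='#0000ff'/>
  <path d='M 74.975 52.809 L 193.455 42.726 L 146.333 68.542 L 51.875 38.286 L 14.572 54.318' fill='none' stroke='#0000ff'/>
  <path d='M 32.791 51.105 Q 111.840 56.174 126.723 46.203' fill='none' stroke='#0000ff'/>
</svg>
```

G21
G90
G0 X10.297 Y70.616
M4 S518
G01 X178.750 Y76.091 F1376
G01 X203.813 Y90.115
G01 X160.058 Y24.858
G01 X159.560 Y75.193
G01 X80.954 Y51.919
M5
G0 X74.975 Y44.011
M4 S518
G01 X193.455 Y54.094 F1376
G01 X146.333 Y28.278
G01 X51.875 Y58.534
G01 X14.572 Y42.502
M5
G0 X32.791 Y45.715
M4 S518
G01 X78.361 Y44.007 F1376
G01 X109.671 Y45.641
G01 X126.723 Y50.617
M5

Since the viewBox matches the mm dimensions, user units are millimetres directly. The only transform is the Y-flip y_m = 96.820 − y_svg.

Shape 1 is a open polyline drawn with `<path>`. Its stroke #0000ff means score at S518, F1376. After flipping Y the toolpath is (10.297,70.616) → (178.750,76.091) → (203.813,90.115) → (160.058,24.858) → (159.560,75.193) → (80.954,51.919).

Shape 2 is a open polyline drawn with `<path>`. Its stroke #0000ff means score at S518, F1376. After flipping Y the toolpath is (74.975,44.011) → (193.455,54.094) → (146.333,28.278) → (51.875,58.534) → (14.572,42.502).

Shape 3 is a quadratic bezier drawn with `<path>`. Its stroke #0000ff means score at S518, F1376. After flipping Y the toolpath is (32.791,45.715) → (78.361,44.007) → (109.671,45.641) → (126.723,50.617).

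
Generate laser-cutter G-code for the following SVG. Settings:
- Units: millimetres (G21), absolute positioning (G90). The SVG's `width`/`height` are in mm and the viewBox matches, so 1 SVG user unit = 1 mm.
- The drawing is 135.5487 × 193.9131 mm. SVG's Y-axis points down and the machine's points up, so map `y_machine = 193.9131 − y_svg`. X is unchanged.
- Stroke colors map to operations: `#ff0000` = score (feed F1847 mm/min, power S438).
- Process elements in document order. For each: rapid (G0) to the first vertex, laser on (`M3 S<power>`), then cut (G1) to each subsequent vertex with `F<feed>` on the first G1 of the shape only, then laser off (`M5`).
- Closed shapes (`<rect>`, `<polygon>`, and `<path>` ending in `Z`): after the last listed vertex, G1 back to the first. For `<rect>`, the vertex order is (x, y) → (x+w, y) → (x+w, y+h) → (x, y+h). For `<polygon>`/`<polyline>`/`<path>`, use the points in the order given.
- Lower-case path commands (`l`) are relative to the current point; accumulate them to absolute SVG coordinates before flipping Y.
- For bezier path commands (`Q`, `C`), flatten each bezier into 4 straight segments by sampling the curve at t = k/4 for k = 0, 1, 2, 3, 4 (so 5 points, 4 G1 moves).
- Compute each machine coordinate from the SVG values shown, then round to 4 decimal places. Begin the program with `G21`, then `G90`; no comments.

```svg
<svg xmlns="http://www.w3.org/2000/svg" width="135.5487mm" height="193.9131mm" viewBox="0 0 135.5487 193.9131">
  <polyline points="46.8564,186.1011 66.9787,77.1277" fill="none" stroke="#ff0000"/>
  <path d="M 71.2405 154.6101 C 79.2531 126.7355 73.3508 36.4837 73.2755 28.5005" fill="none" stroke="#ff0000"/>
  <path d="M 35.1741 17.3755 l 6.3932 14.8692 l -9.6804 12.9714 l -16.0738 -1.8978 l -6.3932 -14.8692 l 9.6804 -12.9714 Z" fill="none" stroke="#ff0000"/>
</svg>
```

G21
G90
G0 X46.8564 Y7.8120
M3 S438
G1 X66.9787 Y116.7854 F1847
M5
G0 X71.2405 Y39.3030
M3 S438
G1 X74.9494 Y69.6446 F1847
G1 X75.2910 Y109.8171
G1 X74.1161 Y146.2599
G1 X73.2755 Y165.4126
M5
G0 X35.1741 Y176.5376
M3 S438
G1 X41.5673 Y161.6684 F1847
G1 X31.8869 Y148.6970
G1 X15.8131 Y150.5948
G1 X9.4199 Y165.4640
G1 X19.1003 Y178.4354
G1 X35.1741 Y176.5376
M5

viewBox `0 0 135.5487 193.9131` with mm width/height → 1 unit = 1 mm. Flip: y_m = 193.9131 − y_svg.

**Shape 1** — `<polyline>` line segment, stroke `#ff0000` → score (S438, F1847). Machine vertices: (46.8564,7.8120) → (66.9787,116.7854). Open path.

**Shape 2** — `<path>` cubic bezier, stroke `#ff0000` → score (S438, F1847). Control points (SVG): P0=(71.2405,154.6101), P1=(79.2531,126.7355), P2=(73.3508,36.4837), P3=(73.2755,28.5005); sampled at t=k/4. Machine vertices: (71.2405,39.3030) → (74.9494,69.6446) → (75.2910,109.8171) → (74.1161,146.2599) → (73.2755,165.4126). Open path.

**Shape 3** — `<path>` regular polygon, stroke `#ff0000` → score (S438, F1847). Machine vertices: (35.1741,176.5376) → (41.5673,161.6684) → (31.8869,148.6970) → (15.8131,150.5948) → (9.4199,165.4640) → (19.1003,178.4354) → (35.1741,176.5376). Closed: final G1 returns to the first vertex.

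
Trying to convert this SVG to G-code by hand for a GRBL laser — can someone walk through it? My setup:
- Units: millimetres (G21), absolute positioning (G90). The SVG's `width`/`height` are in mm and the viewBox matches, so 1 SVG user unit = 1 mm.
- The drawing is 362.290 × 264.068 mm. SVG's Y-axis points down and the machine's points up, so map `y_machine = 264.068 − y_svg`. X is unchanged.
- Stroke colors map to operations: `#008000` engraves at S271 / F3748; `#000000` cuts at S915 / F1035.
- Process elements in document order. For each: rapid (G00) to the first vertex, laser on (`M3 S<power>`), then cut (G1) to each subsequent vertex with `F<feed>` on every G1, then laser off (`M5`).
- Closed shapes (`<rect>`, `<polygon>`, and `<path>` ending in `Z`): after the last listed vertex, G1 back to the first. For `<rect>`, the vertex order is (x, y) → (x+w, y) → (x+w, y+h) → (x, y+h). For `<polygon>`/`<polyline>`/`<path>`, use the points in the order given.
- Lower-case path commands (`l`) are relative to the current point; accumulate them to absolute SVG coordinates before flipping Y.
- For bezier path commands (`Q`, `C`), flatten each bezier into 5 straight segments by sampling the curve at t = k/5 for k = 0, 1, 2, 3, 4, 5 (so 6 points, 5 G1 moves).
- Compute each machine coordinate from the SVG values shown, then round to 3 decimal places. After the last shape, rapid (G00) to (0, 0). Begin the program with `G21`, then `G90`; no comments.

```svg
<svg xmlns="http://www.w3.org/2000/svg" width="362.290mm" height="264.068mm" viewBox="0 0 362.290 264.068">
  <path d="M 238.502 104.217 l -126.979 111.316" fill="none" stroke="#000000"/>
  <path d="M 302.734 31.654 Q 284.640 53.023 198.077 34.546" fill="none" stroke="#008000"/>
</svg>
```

Since the viewBox matches the mm dimensions, user units are millimetres directly. The only transform is the Y-flip y_m = 264.068 − y_svg.

Shape 1 is a line segment drawn with `<path>`. Its stroke #000000 means cut at S915, F1035. After flipping Y the toolpath is (238.502,159.851) → (111.523,48.535).

Shape 2 is a quadratic bezier drawn with `<path>`. Its stroke #008000 means engrave at S271, F3748. After flipping Y the toolpath is (302.734,232.414) → (292.758,225.460) → (277.304,221.694) → (256.372,221.116) → (229.963,223.725) → (198.077,229.522).

G21
G90
G00 X238.502 Y159.851
M3 S915
G1 X111.523 Y48.535 F1035
M5
G00 X302.734 Y232.414
M3 S271
G1 X292.758 Y225.460 F3748
G1 X277.304 Y221.694 F3748
G1 X256.372 Y221.116 F3748
G1 X229.963 Y223.725 F3748
G1 X198.077 Y229.522 F3748
M5
G00 X0.000 Y0.000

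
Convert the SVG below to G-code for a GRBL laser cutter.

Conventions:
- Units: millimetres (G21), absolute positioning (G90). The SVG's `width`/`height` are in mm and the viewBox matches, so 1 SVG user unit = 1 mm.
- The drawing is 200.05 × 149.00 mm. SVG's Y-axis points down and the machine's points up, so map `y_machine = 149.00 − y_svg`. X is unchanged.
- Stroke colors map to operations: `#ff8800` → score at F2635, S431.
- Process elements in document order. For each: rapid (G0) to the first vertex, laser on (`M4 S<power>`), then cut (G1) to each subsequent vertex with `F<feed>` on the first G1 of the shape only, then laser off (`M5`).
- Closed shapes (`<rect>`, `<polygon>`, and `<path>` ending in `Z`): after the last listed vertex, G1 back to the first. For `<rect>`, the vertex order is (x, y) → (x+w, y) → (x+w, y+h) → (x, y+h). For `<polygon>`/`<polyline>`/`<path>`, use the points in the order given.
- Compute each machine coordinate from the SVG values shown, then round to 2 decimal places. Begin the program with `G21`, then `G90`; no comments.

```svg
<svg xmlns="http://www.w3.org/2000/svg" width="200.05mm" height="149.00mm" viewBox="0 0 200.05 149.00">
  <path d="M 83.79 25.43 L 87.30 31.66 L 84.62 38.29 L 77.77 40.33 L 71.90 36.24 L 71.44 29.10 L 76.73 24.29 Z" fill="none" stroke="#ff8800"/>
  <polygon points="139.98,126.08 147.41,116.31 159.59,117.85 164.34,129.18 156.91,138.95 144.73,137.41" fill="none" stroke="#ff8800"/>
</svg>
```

G21
G90
G0 X83.79 Y123.57
M4 S431
G1 X87.30 Y117.34 F2635
G1 X84.62 Y110.71
G1 X77.77 Y108.67
G1 X71.90 Y112.76
G1 X71.44 Y119.90
G1 X76.73 Y124.71
G1 X83.79 Y123.57
M5
G0 X139.98 Y22.92
M4 S431
G1 X147.41 Y32.69 F2635
G1 X159.59 Y31.15
G1 X164.34 Y19.82
G1 X156.91 Y10.05
G1 X144.73 Y11.59
G1 X139.98 Y22.92
M5

viewBox `0 0 200.05 149.00` with mm width/height → 1 unit = 1 mm. Flip: y_m = 149.00 − y_svg.

**Shape 1** — `<path>` regular polygon, stroke `#ff8800` → score (S431, F2635). Machine vertices: (83.79,123.57) → (87.30,117.34) → (84.62,110.71) → (77.77,108.67) → (71.90,112.76) → (71.44,119.90) → (76.73,124.71) → (83.79,123.57). Closed: final G1 returns to the first vertex.

**Shape 2** — `<polygon>` regular polygon, stroke `#ff8800` → score (S431, F2635). Machine vertices: (139.98,22.92) → (147.41,32.69) → (159.59,31.15) → (164.34,19.82) → (156.91,10.05) → (144.73,11.59) → (139.98,22.92). Closed: final G1 returns to the first vertex.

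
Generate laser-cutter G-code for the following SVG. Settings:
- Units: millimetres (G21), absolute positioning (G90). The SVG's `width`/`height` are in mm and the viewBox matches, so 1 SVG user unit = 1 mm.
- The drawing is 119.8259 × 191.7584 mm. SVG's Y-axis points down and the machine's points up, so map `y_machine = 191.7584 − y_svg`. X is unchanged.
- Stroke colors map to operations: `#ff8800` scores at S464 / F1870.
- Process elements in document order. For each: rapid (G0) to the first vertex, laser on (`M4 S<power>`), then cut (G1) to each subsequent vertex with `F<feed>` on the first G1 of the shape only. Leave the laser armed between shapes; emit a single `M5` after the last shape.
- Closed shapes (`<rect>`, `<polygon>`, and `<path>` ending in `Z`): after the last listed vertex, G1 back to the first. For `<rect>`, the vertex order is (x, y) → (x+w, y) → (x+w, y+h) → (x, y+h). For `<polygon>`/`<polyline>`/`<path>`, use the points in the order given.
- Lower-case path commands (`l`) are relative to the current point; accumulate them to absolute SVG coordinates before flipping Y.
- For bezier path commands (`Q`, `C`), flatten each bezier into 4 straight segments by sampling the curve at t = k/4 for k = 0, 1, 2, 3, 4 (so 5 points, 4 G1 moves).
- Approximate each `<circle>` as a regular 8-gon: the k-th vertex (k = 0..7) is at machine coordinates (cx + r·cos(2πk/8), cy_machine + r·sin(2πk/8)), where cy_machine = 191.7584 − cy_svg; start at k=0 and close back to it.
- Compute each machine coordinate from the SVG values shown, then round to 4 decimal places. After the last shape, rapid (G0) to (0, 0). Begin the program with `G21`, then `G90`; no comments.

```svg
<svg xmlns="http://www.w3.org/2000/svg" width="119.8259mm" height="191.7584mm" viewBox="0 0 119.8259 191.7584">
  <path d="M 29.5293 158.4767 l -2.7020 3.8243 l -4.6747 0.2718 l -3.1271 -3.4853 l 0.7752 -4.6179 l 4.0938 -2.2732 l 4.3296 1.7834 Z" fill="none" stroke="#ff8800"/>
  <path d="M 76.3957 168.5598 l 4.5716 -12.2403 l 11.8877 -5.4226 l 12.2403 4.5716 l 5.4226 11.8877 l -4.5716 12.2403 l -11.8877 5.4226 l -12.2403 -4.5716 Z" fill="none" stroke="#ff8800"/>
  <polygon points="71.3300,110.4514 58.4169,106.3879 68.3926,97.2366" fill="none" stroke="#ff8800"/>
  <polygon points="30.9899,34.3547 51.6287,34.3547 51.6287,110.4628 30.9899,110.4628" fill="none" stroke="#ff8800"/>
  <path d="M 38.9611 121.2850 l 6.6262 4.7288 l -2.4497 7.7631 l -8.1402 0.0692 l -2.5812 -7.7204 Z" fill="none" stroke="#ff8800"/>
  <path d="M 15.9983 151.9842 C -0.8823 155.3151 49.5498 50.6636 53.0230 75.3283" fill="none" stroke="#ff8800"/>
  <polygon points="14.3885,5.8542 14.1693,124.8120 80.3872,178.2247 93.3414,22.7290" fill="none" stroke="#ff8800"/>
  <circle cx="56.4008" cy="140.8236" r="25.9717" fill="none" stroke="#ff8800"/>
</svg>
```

G21
G90
G0 X29.5293 Y33.2817
M4 S464
G1 X26.8273 Y29.4574 F1870
G1 X22.1526 Y29.1856
G1 X19.0255 Y32.6709
G1 X19.8007 Y37.2888
G1 X23.8945 Y39.5620
G1 X28.2241 Y37.7786
G1 X29.5293 Y33.2817
G0 X76.3957 Y23.1986
M4 S464
G1 X80.9673 Y35.4389 F1870
G1 X92.8550 Y40.8615
G1 X105.0953 Y36.2899
G1 X110.5179 Y24.4022
G1 X105.9463 Y12.1619
G1 X94.0586 Y6.7393
G1 X81.8183 Y11.3109
G1 X76.3957 Y23.1986
G0 X71.3300 Y81.3070
M4 S464
G1 X58.4169 Y85.3705 F1870
G1 X68.3926 Y94.5218
G1 X71.3300 Y81.3070
G0 X30.9899 Y157.4037
M4 S464
G1 X51.6287 Y157.4037 F1870
G1 X51.6287 Y81.2956
G1 X30.9899 Y81.2956
G1 X30.9899 Y157.4037
G0 X38.9611 Y70.4734
M4 S464
G1 X45.5873 Y65.7446 F1870
G1 X43.1376 Y57.9815
G1 X34.9974 Y57.9123
G1 X32.4162 Y65.6327
G1 X38.9611 Y70.4734
G0 X15.9983 Y39.7742
M4 S464
G1 X14.1735 Y53.8149 F1870
G1 X26.8780 Y86.1023
G1 X43.3988 Y114.3896
G1 X53.0230 Y116.4301
G0 X14.3885 Y185.9042
M4 S464
G1 X14.1693 Y66.9464 F1870
G1 X80.3872 Y13.5337
G1 X93.3414 Y169.0294
G1 X14.3885 Y185.9042
G0 X82.3725 Y50.9348
M4 S464
G1 X74.7656 Y69.2996 F1870
G1 X56.4008 Y76.9065
G1 X38.0360 Y69.2996
G1 X30.4291 Y50.9348
G1 X38.0360 Y32.5700
G1 X56.4008 Y24.9631
G1 X74.7656 Y32.5700
G1 X82.3725 Y50.9348
M5
G0 X0.0000 Y0.0000

viewBox `0 0 119.8259 191.7584` with mm width/height → 1 unit = 1 mm. Flip: y_m = 191.7584 − y_svg.

**Shape 1** — `<path>` regular polygon, stroke `#ff8800` → score (S464, F1870). Machine vertices: (29.5293,33.2817) → (26.8273,29.4574) → (22.1526,29.1856) → (19.0255,32.6709) → (19.8007,37.2888) → (23.8945,39.5620) → (28.2241,37.7786) → (29.5293,33.2817). Closed: final G1 returns to the first vertex.

**Shape 2** — `<path>` regular polygon, stroke `#ff8800` → score (S464, F1870). Machine vertices: (76.3957,23.1986) → (80.9673,35.4389) → (92.8550,40.8615) → (105.0953,36.2899) → (110.5179,24.4022) → (105.9463,12.1619) → (94.0586,6.7393) → (81.8183,11.3109) → (76.3957,23.1986). Closed: final G1 returns to the first vertex.

**Shape 3** — `<polygon>` regular polygon, stroke `#ff8800` → score (S464, F1870). Machine vertices: (71.3300,81.3070) → (58.4169,85.3705) → (68.3926,94.5218) → (71.3300,81.3070). Closed: final G1 returns to the first vertex.

**Shape 4** — `<polygon>` rectangle, stroke `#ff8800` → score (S464, F1870). Machine vertices: (30.9899,157.4037) → (51.6287,157.4037) → (51.6287,81.2956) → (30.9899,81.2956) → (30.9899,157.4037). Closed: final G1 returns to the first vertex.

**Shape 5** — `<path>` regular polygon, stroke `#ff8800` → score (S464, F1870). Machine vertices: (38.9611,70.4734) → (45.5873,65.7446) → (43.1376,57.9815) → (34.9974,57.9123) → (32.4162,65.6327) → (38.9611,70.4734). Closed: final G1 returns to the first vertex.

**Shape 6** — `<path>` cubic bezier, stroke `#ff8800` → score (S464, F1870). Control points (SVG): P0=(15.9983,151.9842), P1=(-0.8823,155.3151), P2=(49.5498,50.6636), P3=(53.0230,75.3283); sampled at t=k/4. Machine vertices: (15.9983,39.7742) → (14.1735,53.8149) → (26.8780,86.1023) → (43.3988,114.3896) → (53.0230,116.4301). Open path.

**Shape 7** — `<polygon>` closed polygon, stroke `#ff8800` → score (S464, F1870). Machine vertices: (14.3885,185.9042) → (14.1693,66.9464) → (80.3872,13.5337) → (93.3414,169.0294) → (14.3885,185.9042). Closed: final G1 returns to the first vertex.

**Shape 8** — `<circle>` circle, stroke `#ff8800` → score (S464, F1870). Machine vertices: (82.3725,50.9348) → (74.7656,69.2996) → (56.4008,76.9065) → (38.0360,69.2996) → (30.4291,50.9348) → (38.0360,32.5700) → (56.4008,24.9631) → (74.7656,32.5700) → (82.3725,50.9348). Closed: final G1 returns to the first vertex.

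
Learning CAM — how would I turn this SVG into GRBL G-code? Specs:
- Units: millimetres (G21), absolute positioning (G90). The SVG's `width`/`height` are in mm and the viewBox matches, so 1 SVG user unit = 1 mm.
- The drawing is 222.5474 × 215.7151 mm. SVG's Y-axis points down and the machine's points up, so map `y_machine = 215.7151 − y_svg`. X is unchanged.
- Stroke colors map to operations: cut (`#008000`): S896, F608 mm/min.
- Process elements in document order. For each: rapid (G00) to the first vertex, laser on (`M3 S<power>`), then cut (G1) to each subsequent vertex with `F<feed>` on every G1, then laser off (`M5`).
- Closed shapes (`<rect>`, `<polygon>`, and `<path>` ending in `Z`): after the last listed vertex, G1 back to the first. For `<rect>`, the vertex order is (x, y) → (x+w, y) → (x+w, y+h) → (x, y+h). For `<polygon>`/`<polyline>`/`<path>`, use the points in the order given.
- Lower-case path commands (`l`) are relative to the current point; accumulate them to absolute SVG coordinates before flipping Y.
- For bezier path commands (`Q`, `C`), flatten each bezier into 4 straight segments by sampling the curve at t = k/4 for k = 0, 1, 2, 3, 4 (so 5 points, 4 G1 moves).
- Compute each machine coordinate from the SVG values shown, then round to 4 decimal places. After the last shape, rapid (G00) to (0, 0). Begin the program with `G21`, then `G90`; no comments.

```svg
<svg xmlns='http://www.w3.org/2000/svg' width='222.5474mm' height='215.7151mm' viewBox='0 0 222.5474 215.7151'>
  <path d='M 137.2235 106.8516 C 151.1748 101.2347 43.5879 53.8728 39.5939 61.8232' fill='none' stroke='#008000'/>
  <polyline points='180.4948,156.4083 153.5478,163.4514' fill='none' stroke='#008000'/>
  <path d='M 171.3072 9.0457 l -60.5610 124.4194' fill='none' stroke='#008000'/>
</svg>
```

G21
G90
G00 X137.2235 Y108.8635
M3 S896
G1 X128.4162 Y119.3868 F608
G1 X95.1382 Y136.4654 F608
G1 X58.4954 Y151.0002 F608
G1 X39.5939 Y153.8919 F608
M5
G00 X180.4948 Y59.3068
M3 S896
G1 X153.5478 Y52.2637 F608
M5
G00 X171.3072 Y206.6694
M3 S896
G1 X110.7462 Y82.2500 F608
M5
G00 X0.0000 Y0.0000

1 u = 1 mm; y_m = 215.7151 − y.

[1] `<path>` cubic bezier, #008000→cut S896 F608: (137.2235,108.8635) → (128.4162,119.3868) → (95.1382,136.4654) → (58.4954,151.0002) → (39.5939,153.8919)

[2] `<polyline>` line segment, #008000→cut S896 F608: (180.4948,59.3068) → (153.5478,52.2637)

[3] `<path>` line segment, #008000→cut S896 F608: (171.3072,206.6694) → (110.7462,82.2500)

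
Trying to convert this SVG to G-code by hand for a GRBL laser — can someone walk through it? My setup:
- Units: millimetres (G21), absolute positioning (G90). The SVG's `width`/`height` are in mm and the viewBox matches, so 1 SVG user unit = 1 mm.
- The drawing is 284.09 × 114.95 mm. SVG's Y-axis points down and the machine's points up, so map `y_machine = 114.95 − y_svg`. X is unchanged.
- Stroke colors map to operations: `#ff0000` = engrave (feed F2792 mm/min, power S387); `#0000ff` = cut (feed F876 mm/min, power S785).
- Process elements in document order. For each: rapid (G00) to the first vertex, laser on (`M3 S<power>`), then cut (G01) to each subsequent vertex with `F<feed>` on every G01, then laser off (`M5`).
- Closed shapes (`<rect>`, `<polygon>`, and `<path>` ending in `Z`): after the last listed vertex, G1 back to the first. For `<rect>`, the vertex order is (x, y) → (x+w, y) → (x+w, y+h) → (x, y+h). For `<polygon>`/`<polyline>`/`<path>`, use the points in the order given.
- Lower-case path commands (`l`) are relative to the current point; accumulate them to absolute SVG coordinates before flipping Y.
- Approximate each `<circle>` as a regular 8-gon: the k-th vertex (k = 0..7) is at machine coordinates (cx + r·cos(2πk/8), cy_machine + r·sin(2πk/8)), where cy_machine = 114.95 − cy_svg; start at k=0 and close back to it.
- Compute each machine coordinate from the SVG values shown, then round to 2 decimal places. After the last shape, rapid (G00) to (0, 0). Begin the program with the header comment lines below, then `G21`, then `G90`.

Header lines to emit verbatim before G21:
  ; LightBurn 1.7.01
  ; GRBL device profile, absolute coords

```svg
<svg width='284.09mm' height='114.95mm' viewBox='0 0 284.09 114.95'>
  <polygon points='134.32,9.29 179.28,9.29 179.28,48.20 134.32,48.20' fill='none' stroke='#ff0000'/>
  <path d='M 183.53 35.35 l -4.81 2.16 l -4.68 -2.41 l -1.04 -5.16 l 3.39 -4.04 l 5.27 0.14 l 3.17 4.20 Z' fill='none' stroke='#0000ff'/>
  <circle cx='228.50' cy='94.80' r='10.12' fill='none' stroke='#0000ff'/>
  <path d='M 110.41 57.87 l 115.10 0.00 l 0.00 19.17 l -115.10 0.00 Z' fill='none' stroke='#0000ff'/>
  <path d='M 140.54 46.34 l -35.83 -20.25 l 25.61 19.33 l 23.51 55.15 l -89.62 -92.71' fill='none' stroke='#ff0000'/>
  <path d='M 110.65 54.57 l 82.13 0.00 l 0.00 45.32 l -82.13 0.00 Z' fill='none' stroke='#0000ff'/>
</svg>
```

; LightBurn 1.7.01
; GRBL device profile, absolute coords
G21
G90
G00 X134.32 Y105.66
M3 S387
G01 X179.28 Y105.66 F2792
G01 X179.28 Y66.75 F2792
G01 X134.32 Y66.75 F2792
G01 X134.32 Y105.66 F2792
M5
G00 X183.53 Y79.60
M3 S785
G01 X178.72 Y77.44 F876
G01 X174.04 Y79.85 F876
G01 X173.00 Y85.01 F876
G01 X176.39 Y89.05 F876
G01 X181.66 Y88.91 F876
G01 X184.83 Y84.71 F876
G01 X183.53 Y79.60 F876
M5
G00 X238.62 Y20.15
M3 S785
G01 X235.66 Y27.31 F876
G01 X228.50 Y30.27 F876
G01 X221.34 Y27.31 F876
G01 X218.38 Y20.15 F876
G01 X221.34 Y12.99 F876
G01 X228.50 Y10.03 F876
G01 X235.66 Y12.99 F876
G01 X238.62 Y20.15 F876
M5
G00 X110.41 Y57.08
M3 S785
G01 X225.51 Y57.08 F876
G01 X225.51 Y37.91 F876
G01 X110.41 Y37.91 F876
G01 X110.41 Y57.08 F876
M5
G00 X140.54 Y68.61
M3 S387
G01 X104.71 Y88.86 F2792
G01 X130.32 Y69.53 F2792
G01 X153.83 Y14.38 F2792
G01 X64.21 Y107.09 F2792
M5
G00 X110.65 Y60.38
M3 S785
G01 X192.78 Y60.38 F876
G01 X192.78 Y15.06 F876
G01 X110.65 Y15.06 F876
G01 X110.65 Y60.38 F876
M5
G00 X0.00 Y0.00

1 u = 1 mm; y_m = 114.95 − y.

[1] `<polygon>` rectangle, #ff0000→engrave S387 F2792: (134.32,105.66) → (179.28,105.66) → (179.28,66.75) → (134.32,66.75) → (134.32,105.66) (closed)

[2] `<path>` regular polygon, #0000ff→cut S785 F876: (183.53,79.60) → (178.72,77.44) → (174.04,79.85) → (173.00,85.01) → (176.39,89.05) → (181.66,88.91) → (184.83,84.71) → (183.53,79.60) (closed)

[3] `<circle>` circle, #0000ff→cut S785 F876: (238.62,20.15) → (235.66,27.31) → (228.50,30.27) → (221.34,27.31) → (218.38,20.15) → (221.34,12.99) → (228.50,10.03) → (235.66,12.99) → (238.62,20.15) (closed)

[4] `<path>` rectangle, #0000ff→cut S785 F876: (110.41,57.08) → (225.51,57.08) → (225.51,37.91) → (110.41,37.91) → (110.41,57.08) (closed)

[5] `<path>` open polyline, #ff0000→engrave S387 F2792: (140.54,68.61) → (104.71,88.86) → (130.32,69.53) → (153.83,14.38) → (64.21,107.09)

[6] `<path>` rectangle, #0000ff→cut S785 F876: (110.65,60.38) → (192.78,60.38) → (192.78,15.06) → (110.65,15.06) → (110.65,60.38) (closed)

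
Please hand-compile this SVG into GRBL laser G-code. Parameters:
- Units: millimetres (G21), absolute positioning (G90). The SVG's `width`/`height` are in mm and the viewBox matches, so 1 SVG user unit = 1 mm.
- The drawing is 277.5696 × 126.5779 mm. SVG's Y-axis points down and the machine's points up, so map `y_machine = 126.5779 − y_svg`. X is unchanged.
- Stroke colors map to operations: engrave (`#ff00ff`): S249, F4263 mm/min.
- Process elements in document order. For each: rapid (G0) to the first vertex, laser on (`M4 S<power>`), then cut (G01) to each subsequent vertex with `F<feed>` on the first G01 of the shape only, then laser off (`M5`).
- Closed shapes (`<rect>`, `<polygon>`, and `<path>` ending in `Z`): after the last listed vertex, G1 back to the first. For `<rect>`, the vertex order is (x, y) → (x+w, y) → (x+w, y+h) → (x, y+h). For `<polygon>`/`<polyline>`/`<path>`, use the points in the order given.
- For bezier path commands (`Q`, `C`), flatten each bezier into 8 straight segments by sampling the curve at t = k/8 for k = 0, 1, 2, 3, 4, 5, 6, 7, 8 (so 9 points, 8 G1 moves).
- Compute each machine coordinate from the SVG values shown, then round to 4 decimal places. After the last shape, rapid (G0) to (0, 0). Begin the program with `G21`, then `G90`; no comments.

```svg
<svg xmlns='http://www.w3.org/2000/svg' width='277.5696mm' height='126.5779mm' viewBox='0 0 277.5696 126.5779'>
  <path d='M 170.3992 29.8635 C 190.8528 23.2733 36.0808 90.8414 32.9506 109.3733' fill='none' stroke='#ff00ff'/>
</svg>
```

Since the viewBox matches the mm dimensions, user units are millimetres directly. The only transform is the Y-flip y_m = 126.5779 − y_svg.

Shape 1 is a cubic bezier drawn with `<path>`. Its stroke #ff00ff means engrave at S249, F4263. After flipping Y the toolpath is (170.3992,96.7144) → (170.4940,95.9502) → (157.9919,89.6773) → (136.7233,79.3394) → (110.5188,66.3803) → (83.2088,52.2435) → (58.6238,38.3729) → (40.5942,26.2120) → (32.9506,17.2046).

G21
G90
G0 X170.3992 Y96.7144
M4 S249
G01 X170.4940 Y95.9502 F4263
G01 X157.9919 Y89.6773
G01 X136.7233 Y79.3394
G01 X110.5188 Y66.3803
G01 X83.2088 Y52.2435
G01 X58.6238 Y38.3729
G01 X40.5942 Y26.2120
G01 X32.9506 Y17.2046
M5
G0 X0.0000 Y0.0000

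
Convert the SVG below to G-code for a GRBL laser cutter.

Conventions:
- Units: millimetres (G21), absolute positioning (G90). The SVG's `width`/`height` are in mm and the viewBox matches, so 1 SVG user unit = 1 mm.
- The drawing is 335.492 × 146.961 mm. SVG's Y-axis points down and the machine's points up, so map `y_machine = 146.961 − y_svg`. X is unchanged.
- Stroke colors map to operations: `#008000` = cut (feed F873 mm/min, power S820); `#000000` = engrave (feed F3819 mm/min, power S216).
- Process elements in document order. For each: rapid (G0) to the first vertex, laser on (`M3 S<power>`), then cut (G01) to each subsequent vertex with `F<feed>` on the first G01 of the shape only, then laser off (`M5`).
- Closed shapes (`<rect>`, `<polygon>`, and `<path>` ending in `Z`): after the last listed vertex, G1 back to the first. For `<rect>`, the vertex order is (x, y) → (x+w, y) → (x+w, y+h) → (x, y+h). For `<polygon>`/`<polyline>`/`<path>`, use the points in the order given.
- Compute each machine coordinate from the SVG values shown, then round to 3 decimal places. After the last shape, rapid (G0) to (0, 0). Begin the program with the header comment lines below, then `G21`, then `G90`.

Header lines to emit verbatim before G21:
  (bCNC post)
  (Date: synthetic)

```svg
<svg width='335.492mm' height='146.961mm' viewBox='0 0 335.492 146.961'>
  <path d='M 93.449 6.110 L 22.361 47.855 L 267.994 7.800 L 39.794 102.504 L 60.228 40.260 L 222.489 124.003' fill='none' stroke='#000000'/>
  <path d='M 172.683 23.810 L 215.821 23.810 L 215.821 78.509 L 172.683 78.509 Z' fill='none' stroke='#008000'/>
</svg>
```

(bCNC post)
(Date: synthetic)
G21
G90
G0 X93.449 Y140.851
M3 S216
G01 X22.361 Y99.106 F3819
G01 X267.994 Y139.161
G01 X39.794 Y44.457
G01 X60.228 Y106.701
G01 X222.489 Y22.958
M5
G0 X172.683 Y123.151
M3 S820
G01 X215.821 Y123.151 F873
G01 X215.821 Y68.452
G01 X172.683 Y68.452
G01 X172.683 Y123.151
M5
G0 X0.000 Y0.000

1 u = 1 mm; y_m = 146.961 − y.

[1] `<path>` open polyline, #000000→engrave S216 F3819: (93.449,140.851) → (22.361,99.106) → (267.994,139.161) → (39.794,44.457) → (60.228,106.701) → (222.489,22.958)

[2] `<path>` rectangle, #008000→cut S820 F873: (172.683,123.151) → (215.821,123.151) → (215.821,68.452) → (172.683,68.452) → (172.683,123.151) (closed)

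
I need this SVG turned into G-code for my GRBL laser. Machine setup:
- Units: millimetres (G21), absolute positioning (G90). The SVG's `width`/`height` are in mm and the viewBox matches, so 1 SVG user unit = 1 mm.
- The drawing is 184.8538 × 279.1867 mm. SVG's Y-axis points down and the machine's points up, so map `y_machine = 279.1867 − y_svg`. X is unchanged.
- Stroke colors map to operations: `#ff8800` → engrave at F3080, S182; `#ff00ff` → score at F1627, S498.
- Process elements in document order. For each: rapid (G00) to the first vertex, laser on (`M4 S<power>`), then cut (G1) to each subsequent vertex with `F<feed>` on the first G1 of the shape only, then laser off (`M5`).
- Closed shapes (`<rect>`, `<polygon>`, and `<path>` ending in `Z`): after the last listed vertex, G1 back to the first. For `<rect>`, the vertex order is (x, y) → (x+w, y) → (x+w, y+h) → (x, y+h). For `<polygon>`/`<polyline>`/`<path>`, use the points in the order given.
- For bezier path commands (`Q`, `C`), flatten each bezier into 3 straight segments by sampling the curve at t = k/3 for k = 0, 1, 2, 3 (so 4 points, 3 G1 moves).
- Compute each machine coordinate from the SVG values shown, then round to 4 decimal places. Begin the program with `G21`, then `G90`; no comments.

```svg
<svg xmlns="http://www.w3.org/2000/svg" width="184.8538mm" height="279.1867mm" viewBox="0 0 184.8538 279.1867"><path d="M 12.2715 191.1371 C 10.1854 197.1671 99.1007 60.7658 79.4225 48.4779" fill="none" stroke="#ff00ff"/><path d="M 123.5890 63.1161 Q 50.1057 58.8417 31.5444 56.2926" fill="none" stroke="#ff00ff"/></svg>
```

1 u = 1 mm; y_m = 279.1867 − y.

[1] `<path>` cubic bezier, #ff00ff→score S498 F1627: (12.2715,88.0496) → (33.1268,119.6247) → (70.2953,186.9218) → (79.4225,230.7088)

[2] `<path>` quadratic bezier, #ff00ff→score S498 F1627: (123.5890,216.0706) → (80.7026,218.7285) → (50.0210,221.0030) → (31.5444,222.8941)

G21
G90
G00 X12.2715 Y88.0496
M4 S498
G1 X33.1268 Y119.6247 F1627
G1 X70.2953 Y186.9218
G1 X79.4225 Y230.7088
M5
G00 X123.5890 Y216.0706
M4 S498
G1 X80.7026 Y218.7285 F1627
G1 X50.0210 Y221.0030
G1 X31.5444 Y222.8941
M5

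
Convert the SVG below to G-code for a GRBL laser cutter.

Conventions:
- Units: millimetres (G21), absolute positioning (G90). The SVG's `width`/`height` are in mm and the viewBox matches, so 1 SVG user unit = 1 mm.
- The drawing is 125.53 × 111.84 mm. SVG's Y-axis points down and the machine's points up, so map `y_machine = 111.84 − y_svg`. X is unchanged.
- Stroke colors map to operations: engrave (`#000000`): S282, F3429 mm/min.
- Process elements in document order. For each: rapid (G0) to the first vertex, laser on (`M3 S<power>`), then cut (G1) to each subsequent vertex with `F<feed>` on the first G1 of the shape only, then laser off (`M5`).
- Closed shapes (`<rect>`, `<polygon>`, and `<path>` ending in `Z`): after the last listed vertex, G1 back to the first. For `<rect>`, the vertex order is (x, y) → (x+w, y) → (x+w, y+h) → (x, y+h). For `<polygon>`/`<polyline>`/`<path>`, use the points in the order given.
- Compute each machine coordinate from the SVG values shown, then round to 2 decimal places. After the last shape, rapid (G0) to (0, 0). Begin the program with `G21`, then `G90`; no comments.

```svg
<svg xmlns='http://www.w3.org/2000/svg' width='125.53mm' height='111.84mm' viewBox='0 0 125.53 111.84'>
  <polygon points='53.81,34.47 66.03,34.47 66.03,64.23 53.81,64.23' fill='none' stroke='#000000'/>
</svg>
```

1 u = 1 mm; y_m = 111.84 − y.

[1] `<polygon>` rectangle, #000000→engrave S282 F3429: (53.81,77.37) → (66.03,77.37) → (66.03,47.61) → (53.81,47.61) → (53.81,77.37) (closed)

G21
G90
G0 X53.81 Y77.37
M3 S282
G1 X66.03 Y77.37 F3429
G1 X66.03 Y47.61
G1 X53.81 Y47.61
G1 X53.81 Y77.37
M5
G0 X0.00 Y0.00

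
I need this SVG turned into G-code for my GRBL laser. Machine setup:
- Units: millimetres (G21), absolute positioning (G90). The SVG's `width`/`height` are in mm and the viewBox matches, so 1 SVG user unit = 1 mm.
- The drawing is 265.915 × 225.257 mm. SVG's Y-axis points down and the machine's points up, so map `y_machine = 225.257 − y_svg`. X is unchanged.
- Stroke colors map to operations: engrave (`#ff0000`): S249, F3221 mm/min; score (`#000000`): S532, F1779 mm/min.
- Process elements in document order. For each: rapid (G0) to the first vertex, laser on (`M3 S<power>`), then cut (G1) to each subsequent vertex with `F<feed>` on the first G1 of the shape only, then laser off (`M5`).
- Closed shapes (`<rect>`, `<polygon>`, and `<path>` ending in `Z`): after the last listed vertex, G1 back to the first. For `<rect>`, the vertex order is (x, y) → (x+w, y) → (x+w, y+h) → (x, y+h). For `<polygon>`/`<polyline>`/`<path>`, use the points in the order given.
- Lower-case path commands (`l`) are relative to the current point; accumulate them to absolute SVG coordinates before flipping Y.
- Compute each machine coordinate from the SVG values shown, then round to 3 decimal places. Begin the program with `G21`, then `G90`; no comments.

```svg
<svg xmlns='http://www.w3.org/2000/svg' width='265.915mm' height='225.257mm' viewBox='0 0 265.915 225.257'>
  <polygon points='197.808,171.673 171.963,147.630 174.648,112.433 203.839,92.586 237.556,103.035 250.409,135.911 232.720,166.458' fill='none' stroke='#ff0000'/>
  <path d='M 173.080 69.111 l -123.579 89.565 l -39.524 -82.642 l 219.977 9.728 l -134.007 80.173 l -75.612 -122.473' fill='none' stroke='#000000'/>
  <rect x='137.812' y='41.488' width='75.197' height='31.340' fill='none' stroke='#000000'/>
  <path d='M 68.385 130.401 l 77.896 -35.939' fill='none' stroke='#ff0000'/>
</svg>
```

Since the viewBox matches the mm dimensions, user units are millimetres directly. The only transform is the Y-flip y_m = 225.257 − y_svg.

Shape 1 is a regular polygon drawn with `<polygon>`. Its stroke #ff0000 means engrave at S249, F3221. After flipping Y the toolpath is (197.808,53.584) → (171.963,77.627) → (174.648,112.824) → (203.839,132.671) → (237.556,122.222) → (250.409,89.346) → (232.720,58.799) → (197.808,53.584), returning to the start.

Shape 2 is a open polyline drawn with `<path>`. Its stroke #000000 means score at S532, F1779. After flipping Y the toolpath is (173.080,156.146) → (49.501,66.581) → (9.977,149.223) → (229.954,139.495) → (95.947,59.322) → (20.335,181.795).

Shape 3 is a rectangle drawn with `<rect>`. Its stroke #000000 means score at S532, F1779. After flipping Y the toolpath is (137.812,183.769) → (213.009,183.769) → (213.009,152.429) → (137.812,152.429) → (137.812,183.769), returning to the start.

Shape 4 is a line segment drawn with `<path>`. Its stroke #ff0000 means engrave at S249, F3221. After flipping Y the toolpath is (68.385,94.856) → (146.281,130.795).

G21
G90
G0 X197.808 Y53.584
M3 S249
G1 X171.963 Y77.627 F3221
G1 X174.648 Y112.824
G1 X203.839 Y132.671
G1 X237.556 Y122.222
G1 X250.409 Y89.346
G1 X232.720 Y58.799
G1 X197.808 Y53.584
M5
G0 X173.080 Y156.146
M3 S532
G1 X49.501 Y66.581 F1779
G1 X9.977 Y149.223
G1 X229.954 Y139.495
G1 X95.947 Y59.322
G1 X20.335 Y181.795
M5
G0 X137.812 Y183.769
M3 S532
G1 X213.009 Y183.769 F1779
G1 X213.009 Y152.429
G1 X137.812 Y152.429
G1 X137.812 Y183.769
M5
G0 X68.385 Y94.856
M3 S249
G1 X146.281 Y130.795 F3221
M5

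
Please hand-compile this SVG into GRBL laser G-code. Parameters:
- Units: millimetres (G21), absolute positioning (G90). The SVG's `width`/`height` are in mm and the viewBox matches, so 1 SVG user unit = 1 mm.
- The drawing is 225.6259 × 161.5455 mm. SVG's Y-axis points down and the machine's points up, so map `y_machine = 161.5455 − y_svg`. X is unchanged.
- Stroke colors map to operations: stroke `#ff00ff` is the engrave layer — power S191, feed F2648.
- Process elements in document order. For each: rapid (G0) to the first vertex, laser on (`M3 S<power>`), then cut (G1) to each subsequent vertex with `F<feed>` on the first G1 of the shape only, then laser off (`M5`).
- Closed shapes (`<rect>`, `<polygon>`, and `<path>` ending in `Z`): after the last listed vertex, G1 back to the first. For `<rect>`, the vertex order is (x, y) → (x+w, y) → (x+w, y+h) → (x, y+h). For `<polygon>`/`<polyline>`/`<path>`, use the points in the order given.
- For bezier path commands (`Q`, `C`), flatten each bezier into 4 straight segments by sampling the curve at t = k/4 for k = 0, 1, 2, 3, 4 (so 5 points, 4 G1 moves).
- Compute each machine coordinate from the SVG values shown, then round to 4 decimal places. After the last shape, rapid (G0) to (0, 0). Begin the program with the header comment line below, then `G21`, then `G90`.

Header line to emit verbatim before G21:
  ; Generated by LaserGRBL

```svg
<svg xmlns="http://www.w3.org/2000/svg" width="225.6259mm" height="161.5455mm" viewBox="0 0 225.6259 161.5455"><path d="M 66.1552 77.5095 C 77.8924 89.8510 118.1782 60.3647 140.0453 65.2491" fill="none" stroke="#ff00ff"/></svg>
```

1 u = 1 mm; y_m = 161.5455 − y.

[1] `<path>` cubic bezier, #ff00ff→engrave S191 F2648: (66.1552,84.0360) → (79.5771,81.4320) → (99.3015,87.3698) → (120.9253,94.7058) → (140.0453,96.2964)

; Generated by LaserGRBL
G21
G90
G0 X66.1552 Y84.0360
M3 S191
G1 X79.5771 Y81.4320 F2648
G1 X99.3015 Y87.3698
G1 X120.9253 Y94.7058
G1 X140.0453 Y96.2964
M5
G0 X0.0000 Y0.0000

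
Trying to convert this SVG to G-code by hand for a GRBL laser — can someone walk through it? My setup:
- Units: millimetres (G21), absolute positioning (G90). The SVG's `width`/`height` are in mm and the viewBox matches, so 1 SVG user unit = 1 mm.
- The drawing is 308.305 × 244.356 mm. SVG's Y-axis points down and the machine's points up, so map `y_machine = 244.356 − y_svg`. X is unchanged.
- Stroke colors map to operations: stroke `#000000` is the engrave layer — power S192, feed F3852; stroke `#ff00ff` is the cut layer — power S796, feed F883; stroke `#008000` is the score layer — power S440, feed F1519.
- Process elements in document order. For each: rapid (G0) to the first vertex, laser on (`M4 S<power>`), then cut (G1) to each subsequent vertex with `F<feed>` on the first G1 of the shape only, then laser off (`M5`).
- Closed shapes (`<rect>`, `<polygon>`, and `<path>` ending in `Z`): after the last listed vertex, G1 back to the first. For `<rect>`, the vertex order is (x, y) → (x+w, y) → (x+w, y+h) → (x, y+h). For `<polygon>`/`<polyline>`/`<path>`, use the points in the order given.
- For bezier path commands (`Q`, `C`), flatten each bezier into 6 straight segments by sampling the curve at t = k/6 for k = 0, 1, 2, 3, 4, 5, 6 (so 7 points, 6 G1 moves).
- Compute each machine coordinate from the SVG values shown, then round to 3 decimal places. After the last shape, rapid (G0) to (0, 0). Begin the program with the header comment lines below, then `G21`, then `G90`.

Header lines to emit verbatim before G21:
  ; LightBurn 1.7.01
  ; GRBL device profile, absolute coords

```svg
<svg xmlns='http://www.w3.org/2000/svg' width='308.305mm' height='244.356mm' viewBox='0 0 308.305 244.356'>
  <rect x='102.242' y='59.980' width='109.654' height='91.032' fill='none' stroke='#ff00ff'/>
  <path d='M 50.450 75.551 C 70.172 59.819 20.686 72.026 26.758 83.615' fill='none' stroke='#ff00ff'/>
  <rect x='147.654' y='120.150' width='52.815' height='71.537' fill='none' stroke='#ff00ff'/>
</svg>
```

viewBox `0 0 308.305 244.356` with mm width/height → 1 unit = 1 mm. Flip: y_m = 244.356 − y_svg.

**Shape 1** — `<rect>` rectangle, stroke `#ff00ff` → cut (S796, F883). Machine vertices: (102.242,184.376) → (211.896,184.376) → (211.896,93.344) → (102.242,93.344) → (102.242,184.376). Closed: final G1 returns to the first vertex.

**Shape 2** — `<path>` cubic bezier, stroke `#ff00ff` → cut (S796, F883). Control points (SVG): P0=(50.450,75.551), P1=(70.172,59.819), P2=(20.686,72.026), P3=(26.758,83.615); sampled at t=k/6. Machine vertices: (50.450,168.805) → (55.121,174.475) → (51.724,176.282) → (43.723,175.018) → (34.584,171.478) → (27.774,166.455) → (26.758,160.741). Open path.

**Shape 3** — `<rect>` rectangle, stroke `#ff00ff` → cut (S796, F883). Machine vertices: (147.654,124.206) → (200.469,124.206) → (200.469,52.669) → (147.654,52.669) → (147.654,124.206). Closed: final G1 returns to the first vertex.

; LightBurn 1.7.01
; GRBL device profile, absolute coords
G21
G90
G0 X102.242 Y184.376
M4 S796
G1 X211.896 Y184.376 F883
G1 X211.896 Y93.344
G1 X102.242 Y93.344
G1 X102.242 Y184.376
M5
G0 X50.450 Y168.805
M4 S796
G1 X55.121 Y174.475 F883
G1 X51.724 Y176.282
G1 X43.723 Y175.018
G1 X34.584 Y171.478
G1 X27.774 Y166.455
G1 X26.758 Y160.741
M5
G0 X147.654 Y124.206
M4 S796
G1 X200.469 Y124.206 F883
G1 X200.469 Y52.669
G1 X147.654 Y52.669
G1 X147.654 Y124.206
M5
G0 X0.000 Y0.000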